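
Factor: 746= 2^1*373^1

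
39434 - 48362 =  - 8928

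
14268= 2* 7134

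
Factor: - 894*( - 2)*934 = 1669992 = 2^3*3^1*149^1*467^1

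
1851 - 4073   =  -2222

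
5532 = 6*922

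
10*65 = 650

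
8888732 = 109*81548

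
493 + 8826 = 9319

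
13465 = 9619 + 3846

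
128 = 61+67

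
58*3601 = 208858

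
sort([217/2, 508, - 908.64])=[  -  908.64,217/2,  508] 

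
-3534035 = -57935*61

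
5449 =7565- 2116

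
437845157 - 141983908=295861249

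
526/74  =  7 + 4/37 = 7.11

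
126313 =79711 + 46602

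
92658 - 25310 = 67348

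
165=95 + 70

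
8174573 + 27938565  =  36113138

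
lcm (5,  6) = 30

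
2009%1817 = 192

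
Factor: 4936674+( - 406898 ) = 2^4*283111^1 = 4529776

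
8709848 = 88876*98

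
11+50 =61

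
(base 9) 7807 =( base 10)5758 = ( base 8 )13176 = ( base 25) 958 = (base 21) D14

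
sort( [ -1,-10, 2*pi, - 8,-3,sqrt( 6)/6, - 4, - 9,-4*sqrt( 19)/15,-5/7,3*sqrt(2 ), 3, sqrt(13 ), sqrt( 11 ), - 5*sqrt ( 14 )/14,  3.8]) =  [-10, - 9,-8,-4,-3,- 5*sqrt( 14 ) /14, - 4* sqrt( 19)/15,-1,-5/7 , sqrt( 6)/6, 3,sqrt( 11 ), sqrt( 13), 3.8, 3*sqrt(2 ), 2*pi]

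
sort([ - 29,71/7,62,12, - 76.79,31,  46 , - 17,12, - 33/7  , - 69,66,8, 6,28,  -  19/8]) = [-76.79, - 69, - 29, -17,  -  33/7, - 19/8,6,8,  71/7, 12,12 , 28,31,46,62,66]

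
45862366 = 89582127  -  43719761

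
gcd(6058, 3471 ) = 13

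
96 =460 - 364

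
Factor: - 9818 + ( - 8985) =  - 18803^1=- 18803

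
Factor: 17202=2^1*3^1 * 47^1*61^1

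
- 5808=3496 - 9304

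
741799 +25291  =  767090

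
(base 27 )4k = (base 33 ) 3t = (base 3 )11202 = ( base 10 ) 128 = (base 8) 200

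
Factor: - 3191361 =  - 3^1*37^1* 28751^1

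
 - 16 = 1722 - 1738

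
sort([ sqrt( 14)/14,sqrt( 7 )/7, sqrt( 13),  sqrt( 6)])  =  [ sqrt(14)/14, sqrt( 7 ) /7,sqrt( 6 ),sqrt( 13 )] 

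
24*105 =2520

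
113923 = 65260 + 48663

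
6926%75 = 26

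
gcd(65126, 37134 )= 2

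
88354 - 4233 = 84121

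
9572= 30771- 21199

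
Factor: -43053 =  - 3^1*113^1*127^1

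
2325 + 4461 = 6786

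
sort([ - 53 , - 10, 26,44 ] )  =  [ - 53, - 10,  26, 44 ] 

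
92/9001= 92/9001  =  0.01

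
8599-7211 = 1388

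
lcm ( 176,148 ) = 6512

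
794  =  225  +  569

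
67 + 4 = 71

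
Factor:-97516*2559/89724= - 853^1*7477^ ( - 1) * 24379^1  =  - 20795287/7477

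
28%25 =3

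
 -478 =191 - 669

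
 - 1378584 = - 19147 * 72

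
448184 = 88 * 5093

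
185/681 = 185/681 = 0.27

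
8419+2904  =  11323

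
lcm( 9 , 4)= 36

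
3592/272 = 13 + 7/34  =  13.21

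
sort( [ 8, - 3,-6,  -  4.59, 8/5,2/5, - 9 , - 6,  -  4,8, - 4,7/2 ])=[-9, - 6, - 6 , - 4.59,-4,-4, - 3,2/5,  8/5,7/2, 8 , 8] 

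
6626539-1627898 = 4998641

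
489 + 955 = 1444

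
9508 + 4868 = 14376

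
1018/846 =1 +86/423 =1.20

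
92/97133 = 92/97133= 0.00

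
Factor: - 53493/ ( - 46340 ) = 2^(-2 )*3^1*5^(-1) * 7^( - 1 )*11^1*331^( - 1)*1621^1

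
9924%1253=1153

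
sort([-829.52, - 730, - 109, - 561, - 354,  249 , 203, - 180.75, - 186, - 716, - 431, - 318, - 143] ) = [-829.52, - 730, - 716,  -  561, - 431, - 354, - 318,-186, - 180.75, - 143,-109, 203, 249 ] 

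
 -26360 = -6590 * 4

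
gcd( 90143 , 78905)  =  1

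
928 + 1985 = 2913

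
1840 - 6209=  - 4369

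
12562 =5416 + 7146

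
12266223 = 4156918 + 8109305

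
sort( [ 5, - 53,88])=[ -53, 5,  88] 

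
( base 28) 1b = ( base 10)39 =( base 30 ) 19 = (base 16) 27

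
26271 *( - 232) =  - 6094872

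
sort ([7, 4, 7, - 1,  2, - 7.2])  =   [ - 7.2, - 1, 2,4 , 7, 7 ] 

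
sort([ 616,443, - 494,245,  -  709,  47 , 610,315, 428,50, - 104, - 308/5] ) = [ - 709 ,-494, - 104, - 308/5,47, 50, 245, 315,428 , 443,610,616 ] 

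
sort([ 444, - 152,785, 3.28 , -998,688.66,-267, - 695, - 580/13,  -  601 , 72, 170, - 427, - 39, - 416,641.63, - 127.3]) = [ - 998, - 695,- 601, - 427, - 416, - 267, -152, - 127.3, - 580/13, - 39, 3.28,72, 170 , 444,641.63, 688.66,785]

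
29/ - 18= -29/18 = - 1.61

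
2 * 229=458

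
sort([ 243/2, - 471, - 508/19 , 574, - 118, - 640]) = [ - 640, - 471, - 118 ,-508/19, 243/2, 574]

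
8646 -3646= 5000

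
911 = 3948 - 3037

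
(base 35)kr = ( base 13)43C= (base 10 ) 727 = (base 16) 2D7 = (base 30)o7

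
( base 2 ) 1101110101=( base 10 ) 885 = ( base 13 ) 531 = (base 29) 11f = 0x375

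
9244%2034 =1108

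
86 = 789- 703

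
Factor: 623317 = 31^1*20107^1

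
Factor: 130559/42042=2^(-1)*3^( - 1 )*7^( - 2)*11^1*83^1 =913/294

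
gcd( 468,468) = 468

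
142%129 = 13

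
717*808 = 579336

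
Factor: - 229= -229^1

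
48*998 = 47904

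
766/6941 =766/6941 = 0.11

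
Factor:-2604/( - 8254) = 1302/4127 =2^1 * 3^1 * 7^1*31^1*4127^(- 1 ) 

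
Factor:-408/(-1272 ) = 17^1*53^ ( - 1 ) = 17/53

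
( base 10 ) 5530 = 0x159A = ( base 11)4178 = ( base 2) 1010110011010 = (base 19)f61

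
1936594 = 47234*41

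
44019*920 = 40497480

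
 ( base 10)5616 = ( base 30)676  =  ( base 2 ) 1010111110000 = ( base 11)4246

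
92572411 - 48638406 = 43934005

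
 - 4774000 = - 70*68200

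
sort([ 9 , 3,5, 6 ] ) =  [3,5, 6 , 9 ]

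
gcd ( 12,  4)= 4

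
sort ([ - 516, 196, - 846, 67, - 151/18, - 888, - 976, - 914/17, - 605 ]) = [ - 976, - 888, - 846, - 605, - 516,-914/17, - 151/18, 67,  196 ] 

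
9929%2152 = 1321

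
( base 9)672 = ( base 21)155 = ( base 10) 551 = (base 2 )1000100111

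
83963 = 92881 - 8918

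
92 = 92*1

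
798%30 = 18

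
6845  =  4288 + 2557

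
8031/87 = 92 + 9/29 = 92.31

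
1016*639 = 649224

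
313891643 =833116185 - 519224542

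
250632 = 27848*9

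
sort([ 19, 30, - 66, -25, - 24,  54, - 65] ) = [ - 66,-65, - 25,-24,  19,30, 54 ] 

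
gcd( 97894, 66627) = 1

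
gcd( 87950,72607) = 1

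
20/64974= 10/32487 = 0.00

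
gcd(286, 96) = 2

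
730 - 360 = 370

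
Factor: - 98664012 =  - 2^2*3^2*2740667^1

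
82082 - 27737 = 54345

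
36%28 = 8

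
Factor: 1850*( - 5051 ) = -2^1*5^2*37^1*5051^1 = - 9344350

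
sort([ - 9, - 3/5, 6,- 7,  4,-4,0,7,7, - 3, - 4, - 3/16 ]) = [ - 9, - 7, - 4, - 4,-3,-3/5, - 3/16,0,4,  6, 7,7 ] 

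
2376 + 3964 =6340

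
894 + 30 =924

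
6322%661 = 373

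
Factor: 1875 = 3^1*5^4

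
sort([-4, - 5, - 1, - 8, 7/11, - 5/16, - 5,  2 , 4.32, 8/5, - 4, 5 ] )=[ - 8, - 5, - 5,-4, - 4 , - 1, - 5/16, 7/11,8/5, 2, 4.32, 5 ] 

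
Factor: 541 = 541^1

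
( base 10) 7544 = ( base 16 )1D78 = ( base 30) 8be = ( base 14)2A6C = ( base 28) 9HC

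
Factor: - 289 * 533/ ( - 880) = 2^( - 4 )*5^( - 1) * 11^( - 1)*13^1 *17^2*41^1  =  154037/880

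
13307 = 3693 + 9614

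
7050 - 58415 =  - 51365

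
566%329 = 237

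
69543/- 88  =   - 69543/88  =  - 790.26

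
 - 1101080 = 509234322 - 510335402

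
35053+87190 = 122243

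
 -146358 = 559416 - 705774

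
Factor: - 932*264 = -2^5*3^1*11^1*233^1 = -246048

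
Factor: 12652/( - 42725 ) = -2^2 * 5^( - 2)*1709^( - 1 )*3163^1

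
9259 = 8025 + 1234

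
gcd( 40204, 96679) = 1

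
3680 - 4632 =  - 952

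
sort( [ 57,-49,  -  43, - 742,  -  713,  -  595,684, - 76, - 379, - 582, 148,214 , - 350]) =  [ - 742, - 713,-595, - 582, - 379, - 350, - 76,- 49, - 43,57,148,214, 684 ] 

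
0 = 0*838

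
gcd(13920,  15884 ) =4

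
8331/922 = 8331/922 = 9.04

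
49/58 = 49/58 = 0.84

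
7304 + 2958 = 10262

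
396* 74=29304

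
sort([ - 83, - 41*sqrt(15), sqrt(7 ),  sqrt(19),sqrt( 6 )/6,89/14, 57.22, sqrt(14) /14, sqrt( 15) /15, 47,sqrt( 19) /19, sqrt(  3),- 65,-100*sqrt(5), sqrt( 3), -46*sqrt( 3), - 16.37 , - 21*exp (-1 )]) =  [ - 100*sqrt(5) ,-41 * sqrt(15),-83 , - 46*sqrt(3), - 65,  -  16.37, -21*exp(  -  1)  ,  sqrt( 19 )/19, sqrt( 15)/15, sqrt( 14 )/14 , sqrt(  6)/6,sqrt (3),sqrt ( 3 ), sqrt(7), sqrt(19), 89/14, 47,57.22 ]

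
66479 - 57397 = 9082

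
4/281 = 4/281 = 0.01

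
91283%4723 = 1546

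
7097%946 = 475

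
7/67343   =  7/67343 = 0.00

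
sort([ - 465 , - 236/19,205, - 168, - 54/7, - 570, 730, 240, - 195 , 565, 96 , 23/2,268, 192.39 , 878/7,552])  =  [-570,- 465, - 195, - 168, - 236/19, - 54/7 , 23/2, 96,878/7, 192.39, 205, 240,268, 552 , 565, 730] 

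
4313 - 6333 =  - 2020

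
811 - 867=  - 56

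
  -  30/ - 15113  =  30/15113 = 0.00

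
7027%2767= 1493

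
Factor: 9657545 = 5^1*113^1*17093^1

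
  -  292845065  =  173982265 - 466827330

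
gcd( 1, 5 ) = 1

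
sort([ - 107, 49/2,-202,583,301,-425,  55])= [-425, - 202,  -  107 , 49/2, 55, 301, 583]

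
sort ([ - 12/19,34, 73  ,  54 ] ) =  [ - 12/19,34 , 54, 73 ] 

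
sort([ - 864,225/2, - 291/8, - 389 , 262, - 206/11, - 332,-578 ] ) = [ - 864, - 578, - 389, - 332 , - 291/8, - 206/11,225/2,262 ]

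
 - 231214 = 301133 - 532347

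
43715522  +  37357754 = 81073276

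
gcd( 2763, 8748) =9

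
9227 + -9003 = 224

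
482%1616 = 482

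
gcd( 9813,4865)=1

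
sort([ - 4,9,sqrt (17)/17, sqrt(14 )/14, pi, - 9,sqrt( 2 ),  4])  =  [- 9, -4,  sqrt(17)/17,sqrt ( 14)/14,sqrt(2 ),pi,  4 , 9 ] 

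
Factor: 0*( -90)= 0^1 =0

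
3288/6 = 548 = 548.00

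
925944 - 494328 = 431616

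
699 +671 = 1370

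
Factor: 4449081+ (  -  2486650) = 1962431 = 53^1*61^1*607^1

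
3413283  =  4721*723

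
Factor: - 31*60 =  -  1860 = - 2^2*3^1*5^1 * 31^1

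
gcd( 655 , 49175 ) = 5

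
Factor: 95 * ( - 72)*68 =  - 2^5*  3^2*5^1*17^1 * 19^1 = - 465120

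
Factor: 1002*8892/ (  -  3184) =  - 1113723/398 =- 2^(-1 )*3^3*13^1*19^1*167^1*199^(-1)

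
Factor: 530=2^1 * 5^1*53^1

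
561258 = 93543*6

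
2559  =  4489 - 1930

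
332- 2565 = -2233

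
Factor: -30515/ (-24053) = 5^1*17^1*67^( - 1) = 85/67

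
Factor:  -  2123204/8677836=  - 3^(-2) * 79^1*6719^1*241051^(  -  1 ) = -  530801/2169459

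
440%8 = 0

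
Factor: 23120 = 2^4*5^1*17^2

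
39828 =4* 9957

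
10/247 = 10/247 = 0.04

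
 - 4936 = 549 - 5485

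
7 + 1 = 8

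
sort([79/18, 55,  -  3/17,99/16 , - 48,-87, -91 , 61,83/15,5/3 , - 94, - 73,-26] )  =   [  -  94 ,-91, - 87, -73, - 48 , - 26, - 3/17, 5/3, 79/18 , 83/15, 99/16 , 55, 61 ] 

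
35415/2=35415/2= 17707.50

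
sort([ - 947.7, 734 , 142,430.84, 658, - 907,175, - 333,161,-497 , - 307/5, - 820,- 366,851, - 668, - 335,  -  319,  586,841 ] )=[  -  947.7,  -  907,-820,-668,-497, -366, - 335, - 333, - 319, - 307/5,142, 161, 175 , 430.84,  586,658,734,  841 , 851 ]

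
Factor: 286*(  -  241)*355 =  - 2^1 * 5^1*11^1*13^1*71^1*241^1 = - 24468730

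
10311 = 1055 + 9256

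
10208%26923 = 10208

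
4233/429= 1411/143 = 9.87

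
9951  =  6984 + 2967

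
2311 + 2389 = 4700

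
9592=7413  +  2179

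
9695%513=461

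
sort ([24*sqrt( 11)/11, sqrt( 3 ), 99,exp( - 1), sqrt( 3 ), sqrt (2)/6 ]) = [sqrt( 2)/6,exp( - 1 ), sqrt (3 ),sqrt( 3 ), 24*sqrt( 11 ) /11, 99]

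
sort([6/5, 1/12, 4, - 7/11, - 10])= [ - 10, -7/11,  1/12, 6/5,  4]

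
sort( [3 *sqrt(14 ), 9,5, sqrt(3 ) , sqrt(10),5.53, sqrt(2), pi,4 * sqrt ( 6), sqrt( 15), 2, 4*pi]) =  [sqrt( 2), sqrt(3 ),2, pi , sqrt(10),sqrt (15), 5,5.53, 9, 4 * sqrt(6),  3 *sqrt( 14),4*pi]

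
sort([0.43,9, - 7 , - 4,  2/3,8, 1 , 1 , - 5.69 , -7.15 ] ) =[ - 7.15, - 7, - 5.69, - 4,0.43,2/3, 1, 1, 8,9]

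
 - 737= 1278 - 2015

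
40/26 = 20/13 = 1.54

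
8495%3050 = 2395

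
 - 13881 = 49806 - 63687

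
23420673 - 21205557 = 2215116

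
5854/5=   1170 + 4/5 = 1170.80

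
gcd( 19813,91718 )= 1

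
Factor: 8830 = 2^1 * 5^1 * 883^1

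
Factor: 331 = 331^1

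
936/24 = 39 = 39.00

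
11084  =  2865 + 8219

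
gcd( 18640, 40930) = 10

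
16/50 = 8/25 = 0.32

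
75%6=3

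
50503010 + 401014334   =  451517344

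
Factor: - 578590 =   -  2^1*5^1*57859^1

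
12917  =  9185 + 3732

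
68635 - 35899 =32736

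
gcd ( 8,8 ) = 8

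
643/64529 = 643/64529 = 0.01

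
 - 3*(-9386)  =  28158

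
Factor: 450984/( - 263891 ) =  - 552/323=- 2^3*3^1*17^( - 1)*19^( - 1)*23^1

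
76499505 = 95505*801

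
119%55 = 9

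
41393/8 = 5174+1/8 = 5174.12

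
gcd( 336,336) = 336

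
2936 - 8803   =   - 5867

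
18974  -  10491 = 8483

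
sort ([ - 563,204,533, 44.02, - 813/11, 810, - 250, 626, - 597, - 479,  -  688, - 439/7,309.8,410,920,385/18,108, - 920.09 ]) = [ - 920.09, - 688, - 597,-563, - 479, - 250, - 813/11,-439/7, 385/18, 44.02,108, 204,309.8, 410,533,626, 810,920 ]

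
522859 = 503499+19360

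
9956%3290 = 86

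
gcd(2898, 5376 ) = 42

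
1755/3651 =585/1217 = 0.48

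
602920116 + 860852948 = 1463773064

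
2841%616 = 377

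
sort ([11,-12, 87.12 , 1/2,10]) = [-12,1/2, 10, 11,87.12 ] 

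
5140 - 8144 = - 3004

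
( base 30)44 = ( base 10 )124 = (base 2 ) 1111100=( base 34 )3m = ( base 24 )54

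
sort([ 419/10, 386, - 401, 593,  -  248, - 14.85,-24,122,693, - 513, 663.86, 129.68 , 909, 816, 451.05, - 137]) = [ - 513, - 401, - 248, - 137, - 24, - 14.85,419/10,122, 129.68, 386,451.05, 593,663.86, 693,816, 909] 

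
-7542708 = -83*90876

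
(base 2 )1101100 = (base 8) 154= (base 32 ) 3c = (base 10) 108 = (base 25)48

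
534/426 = 1  +  18/71 =1.25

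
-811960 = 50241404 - 51053364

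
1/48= 1/48 = 0.02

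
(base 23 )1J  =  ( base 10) 42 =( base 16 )2A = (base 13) 33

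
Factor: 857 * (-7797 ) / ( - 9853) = 6682029/9853  =  3^1*23^1* 59^(- 1) * 113^1 * 167^( - 1 )* 857^1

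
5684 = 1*5684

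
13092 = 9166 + 3926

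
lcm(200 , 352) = 8800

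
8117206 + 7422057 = 15539263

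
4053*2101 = 8515353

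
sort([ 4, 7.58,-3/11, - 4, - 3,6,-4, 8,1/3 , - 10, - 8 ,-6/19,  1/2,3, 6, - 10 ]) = [ - 10  , - 10, - 8, - 4,  -  4, - 3,  -  6/19, - 3/11,1/3,1/2, 3, 4,6,6, 7.58, 8]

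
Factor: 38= 2^1* 19^1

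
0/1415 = 0 = 0.00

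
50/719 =50/719 = 0.07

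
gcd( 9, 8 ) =1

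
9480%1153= 256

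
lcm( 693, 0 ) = 0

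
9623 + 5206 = 14829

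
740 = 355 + 385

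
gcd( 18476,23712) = 4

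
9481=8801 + 680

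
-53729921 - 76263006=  - 129992927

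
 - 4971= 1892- 6863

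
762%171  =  78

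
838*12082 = 10124716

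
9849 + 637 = 10486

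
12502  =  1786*7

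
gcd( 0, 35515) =35515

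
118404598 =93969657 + 24434941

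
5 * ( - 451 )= - 2255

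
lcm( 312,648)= 8424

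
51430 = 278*185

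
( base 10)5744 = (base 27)7NK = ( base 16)1670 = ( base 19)fh6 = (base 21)d0b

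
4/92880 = 1/23220 = 0.00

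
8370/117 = 71 + 7/13 = 71.54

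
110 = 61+49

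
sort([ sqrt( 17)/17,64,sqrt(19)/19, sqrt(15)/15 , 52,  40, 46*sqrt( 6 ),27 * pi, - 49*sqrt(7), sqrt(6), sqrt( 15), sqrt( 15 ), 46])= [- 49*sqrt(7), sqrt( 19)/19 , sqrt( 17 ) /17, sqrt(15) /15, sqrt( 6),sqrt( 15),sqrt( 15),40,46 , 52, 64, 27*pi,  46 * sqrt(6)]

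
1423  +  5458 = 6881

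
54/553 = 54/553= 0.10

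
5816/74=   2908/37=78.59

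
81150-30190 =50960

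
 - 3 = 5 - 8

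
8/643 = 8/643 = 0.01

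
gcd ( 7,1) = 1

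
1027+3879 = 4906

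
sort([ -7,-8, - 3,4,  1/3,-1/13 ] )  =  [ - 8, - 7,-3,-1/13,1/3,4] 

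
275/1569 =275/1569 = 0.18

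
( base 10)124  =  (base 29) 48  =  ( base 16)7c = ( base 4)1330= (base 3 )11121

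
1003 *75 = 75225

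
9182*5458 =50115356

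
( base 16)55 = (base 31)2n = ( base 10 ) 85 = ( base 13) 67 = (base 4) 1111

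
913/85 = 913/85 = 10.74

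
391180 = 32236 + 358944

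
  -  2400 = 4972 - 7372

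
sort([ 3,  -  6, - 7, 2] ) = [ - 7 , - 6 , 2 , 3 ] 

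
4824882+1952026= 6776908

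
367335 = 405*907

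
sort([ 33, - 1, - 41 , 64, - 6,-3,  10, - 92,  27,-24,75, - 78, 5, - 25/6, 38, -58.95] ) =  [ - 92, - 78, - 58.95, - 41, - 24 ,-6, - 25/6, - 3,-1,  5, 10, 27,33,38,  64,75 ]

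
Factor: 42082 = 2^1*53^1*397^1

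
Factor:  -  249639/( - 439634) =2^( - 1) *3^1*173^1*457^( - 1 )=519/914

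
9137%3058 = 3021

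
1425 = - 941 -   -  2366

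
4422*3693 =16330446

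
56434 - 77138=-20704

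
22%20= 2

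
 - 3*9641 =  - 28923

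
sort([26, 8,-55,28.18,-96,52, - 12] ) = [ - 96 , - 55,-12,  8 , 26,28.18, 52]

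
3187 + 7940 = 11127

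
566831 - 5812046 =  - 5245215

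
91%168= 91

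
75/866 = 75/866 = 0.09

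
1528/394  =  3 + 173/197 =3.88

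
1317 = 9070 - 7753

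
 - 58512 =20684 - 79196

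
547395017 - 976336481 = - 428941464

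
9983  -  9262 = 721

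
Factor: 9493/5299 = 7^( - 1 )*11^1*757^( -1)*863^1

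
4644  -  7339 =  - 2695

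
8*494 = 3952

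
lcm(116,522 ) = 1044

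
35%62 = 35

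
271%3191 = 271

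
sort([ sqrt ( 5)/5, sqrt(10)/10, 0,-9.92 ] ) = [ -9.92,0,sqrt( 10)/10,sqrt( 5)/5] 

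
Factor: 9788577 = 3^1 * 3262859^1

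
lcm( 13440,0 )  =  0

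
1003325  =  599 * 1675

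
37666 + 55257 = 92923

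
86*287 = 24682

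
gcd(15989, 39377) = 1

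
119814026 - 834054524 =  - 714240498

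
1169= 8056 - 6887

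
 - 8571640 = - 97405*88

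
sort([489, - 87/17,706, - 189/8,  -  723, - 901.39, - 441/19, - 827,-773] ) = [ - 901.39, - 827, - 773, - 723 , - 189/8, - 441/19,  -  87/17,489,706] 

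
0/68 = 0  =  0.00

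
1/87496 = 1/87496 = 0.00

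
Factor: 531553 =11^2*23^1*191^1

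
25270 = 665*38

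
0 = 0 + 0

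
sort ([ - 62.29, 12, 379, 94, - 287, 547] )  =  [-287, - 62.29, 12, 94, 379, 547]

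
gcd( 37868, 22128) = 4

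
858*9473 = 8127834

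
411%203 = 5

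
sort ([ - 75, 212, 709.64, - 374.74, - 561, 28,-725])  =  [  -  725, - 561, - 374.74, - 75,28 , 212, 709.64 ] 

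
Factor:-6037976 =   -  2^3*7^2*73^1 *211^1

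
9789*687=6725043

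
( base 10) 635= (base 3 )212112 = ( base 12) 44b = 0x27B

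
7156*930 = 6655080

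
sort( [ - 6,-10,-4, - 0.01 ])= [-10,-6, - 4 , - 0.01 ] 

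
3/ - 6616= - 1+6613/6616 =- 0.00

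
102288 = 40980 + 61308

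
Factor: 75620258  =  2^1*7^1*5401447^1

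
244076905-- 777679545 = 1021756450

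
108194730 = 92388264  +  15806466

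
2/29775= 2/29775 =0.00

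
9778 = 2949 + 6829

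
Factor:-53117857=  -13^1*43^1*167^1*569^1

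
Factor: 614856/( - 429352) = -411/287 = -3^1*7^( - 1)*41^( - 1 )*137^1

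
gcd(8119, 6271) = 1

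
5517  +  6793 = 12310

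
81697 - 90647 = -8950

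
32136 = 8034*4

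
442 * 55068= 24340056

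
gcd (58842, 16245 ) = 9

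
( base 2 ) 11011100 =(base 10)220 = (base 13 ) 13C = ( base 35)6A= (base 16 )dc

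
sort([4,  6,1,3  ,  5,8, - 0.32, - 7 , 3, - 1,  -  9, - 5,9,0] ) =[  -  9,-7, - 5, - 1, - 0.32 , 0,1, 3,3,4,5, 6,  8 , 9 ]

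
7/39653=7/39653 = 0.00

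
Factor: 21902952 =2^3 * 3^1*563^1*1621^1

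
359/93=359/93  =  3.86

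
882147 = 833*1059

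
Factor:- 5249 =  -29^1*181^1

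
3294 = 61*54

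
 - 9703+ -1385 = - 11088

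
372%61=6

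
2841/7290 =947/2430 =0.39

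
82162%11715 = 157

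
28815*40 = 1152600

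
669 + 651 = 1320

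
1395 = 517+878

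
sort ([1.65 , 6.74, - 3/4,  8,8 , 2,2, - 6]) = [ -6, - 3/4 , 1.65,2, 2,6.74 , 8 , 8]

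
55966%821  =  138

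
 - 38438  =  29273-67711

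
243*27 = 6561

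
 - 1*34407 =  - 34407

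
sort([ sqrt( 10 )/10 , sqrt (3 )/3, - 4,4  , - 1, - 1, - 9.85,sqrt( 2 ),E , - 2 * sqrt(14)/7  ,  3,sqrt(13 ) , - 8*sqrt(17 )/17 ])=[ - 9.85,-4, - 8*sqrt( 17 )/17 , - 2*sqrt( 14)/7,- 1, - 1,sqrt(10 )/10,sqrt(3)/3,sqrt(2 ),  E,3, sqrt(13 ),4 ] 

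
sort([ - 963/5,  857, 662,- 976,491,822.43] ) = [-976,  -  963/5,  491,662,822.43,857 ]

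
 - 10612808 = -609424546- - 598811738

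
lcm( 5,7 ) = 35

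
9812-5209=4603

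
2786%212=30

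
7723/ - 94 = -83  +  79/94 = - 82.16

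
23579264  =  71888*328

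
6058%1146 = 328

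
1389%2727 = 1389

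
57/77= 57/77  =  0.74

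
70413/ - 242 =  - 291+9/242 = - 290.96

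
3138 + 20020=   23158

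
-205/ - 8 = 25 + 5/8 = 25.62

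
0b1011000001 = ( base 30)NF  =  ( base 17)278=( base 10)705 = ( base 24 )159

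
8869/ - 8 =-1109 + 3/8 = - 1108.62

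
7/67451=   7/67451 = 0.00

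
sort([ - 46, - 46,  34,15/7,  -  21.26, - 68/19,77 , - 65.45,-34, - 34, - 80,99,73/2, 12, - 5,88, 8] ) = [ - 80, - 65.45, - 46,-46, - 34,- 34,- 21.26,  -  5, - 68/19,15/7, 8,12,34, 73/2 , 77,88,99] 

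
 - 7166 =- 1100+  -6066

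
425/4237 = 425/4237  =  0.10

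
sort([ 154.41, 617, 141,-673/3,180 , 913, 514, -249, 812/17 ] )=[-249, - 673/3, 812/17, 141,154.41,180, 514,617,913] 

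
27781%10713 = 6355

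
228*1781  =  406068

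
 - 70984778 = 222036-71206814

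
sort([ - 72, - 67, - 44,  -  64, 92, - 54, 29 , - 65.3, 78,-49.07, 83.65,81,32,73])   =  [ - 72, - 67, -65.3 ,- 64, - 54, - 49.07, - 44,29, 32, 73,  78, 81, 83.65, 92 ] 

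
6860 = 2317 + 4543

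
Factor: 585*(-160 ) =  - 93600 = - 2^5 * 3^2* 5^2*13^1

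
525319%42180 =19159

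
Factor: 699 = 3^1*233^1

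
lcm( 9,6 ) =18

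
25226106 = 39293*642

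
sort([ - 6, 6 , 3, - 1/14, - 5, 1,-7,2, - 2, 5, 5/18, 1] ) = [ - 7, - 6, - 5, - 2, - 1/14, 5/18, 1,  1, 2 , 3,5, 6]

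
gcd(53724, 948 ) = 12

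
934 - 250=684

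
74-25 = 49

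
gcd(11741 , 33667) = 1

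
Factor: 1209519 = 3^3* 44797^1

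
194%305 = 194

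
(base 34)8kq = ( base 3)111122200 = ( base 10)9954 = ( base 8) 23342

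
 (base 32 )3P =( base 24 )51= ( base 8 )171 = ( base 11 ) 100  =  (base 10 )121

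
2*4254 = 8508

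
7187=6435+752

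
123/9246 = 41/3082 = 0.01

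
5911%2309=1293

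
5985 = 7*855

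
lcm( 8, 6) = 24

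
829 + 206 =1035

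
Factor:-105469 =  - 7^1*13^1*19^1*61^1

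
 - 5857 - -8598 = 2741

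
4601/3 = 4601/3 = 1533.67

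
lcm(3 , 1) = 3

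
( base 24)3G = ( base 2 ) 1011000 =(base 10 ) 88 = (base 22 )40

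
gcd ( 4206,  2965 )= 1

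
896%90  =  86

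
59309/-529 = - 113 + 468/529 =- 112.12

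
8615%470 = 155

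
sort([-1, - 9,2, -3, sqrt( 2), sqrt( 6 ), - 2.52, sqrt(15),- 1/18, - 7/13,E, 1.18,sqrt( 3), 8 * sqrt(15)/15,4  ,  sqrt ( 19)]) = [ - 9, - 3, - 2.52, - 1,-7/13, -1/18, 1.18,sqrt( 2), sqrt( 3 ),2, 8 * sqrt( 15)/15,  sqrt( 6),E,sqrt ( 15 ),4, sqrt(19 )] 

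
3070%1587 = 1483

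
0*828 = 0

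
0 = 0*7394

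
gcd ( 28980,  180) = 180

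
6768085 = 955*7087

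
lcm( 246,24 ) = 984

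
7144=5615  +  1529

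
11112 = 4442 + 6670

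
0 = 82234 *0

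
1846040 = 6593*280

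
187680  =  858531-670851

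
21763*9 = 195867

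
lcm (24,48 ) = 48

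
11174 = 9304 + 1870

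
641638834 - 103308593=538330241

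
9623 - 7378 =2245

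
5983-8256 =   -  2273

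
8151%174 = 147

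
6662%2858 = 946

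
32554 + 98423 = 130977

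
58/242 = 29/121 = 0.24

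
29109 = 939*31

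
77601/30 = 2586 + 7/10=2586.70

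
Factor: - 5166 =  - 2^1*3^2 * 7^1*41^1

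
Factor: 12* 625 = 2^2*3^1*5^4 = 7500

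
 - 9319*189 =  - 1761291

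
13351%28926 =13351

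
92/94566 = 46/47283 = 0.00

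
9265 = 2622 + 6643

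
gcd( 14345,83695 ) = 95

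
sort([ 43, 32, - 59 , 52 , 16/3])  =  [ - 59, 16/3, 32,43,52]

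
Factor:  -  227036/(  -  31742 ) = 2^1*59^( -1)*211^1 = 422/59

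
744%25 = 19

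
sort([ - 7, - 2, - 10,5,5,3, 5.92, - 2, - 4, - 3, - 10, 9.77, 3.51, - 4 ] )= [ - 10,-10, - 7,-4, - 4,- 3, - 2 ,- 2,3 , 3.51,  5,5,5.92 , 9.77]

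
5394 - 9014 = -3620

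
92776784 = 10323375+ 82453409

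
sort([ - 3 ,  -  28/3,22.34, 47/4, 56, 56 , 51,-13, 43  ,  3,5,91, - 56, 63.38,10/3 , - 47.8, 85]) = [ - 56, - 47.8, - 13,-28/3, - 3,3,10/3,5, 47/4, 22.34,  43 , 51,56, 56, 63.38,85, 91 ] 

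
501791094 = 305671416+196119678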